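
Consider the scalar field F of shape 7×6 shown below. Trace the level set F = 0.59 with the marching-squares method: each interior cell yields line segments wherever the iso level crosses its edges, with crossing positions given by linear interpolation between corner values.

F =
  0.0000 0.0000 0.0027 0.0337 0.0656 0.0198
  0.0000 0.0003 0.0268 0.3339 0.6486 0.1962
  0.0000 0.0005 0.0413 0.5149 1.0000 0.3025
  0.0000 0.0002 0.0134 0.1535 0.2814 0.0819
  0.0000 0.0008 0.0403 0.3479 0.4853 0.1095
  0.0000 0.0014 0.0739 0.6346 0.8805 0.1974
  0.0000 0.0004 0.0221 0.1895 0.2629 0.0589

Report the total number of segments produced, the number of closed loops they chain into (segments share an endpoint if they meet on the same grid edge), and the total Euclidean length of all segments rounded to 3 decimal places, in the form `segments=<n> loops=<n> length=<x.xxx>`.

cell (0,3): code 0100 → (0.899,4.000)–(1.000,3.814)
cell (0,4): code 1000 → (1.000,4.130)–(0.899,4.000)
cell (1,3): code 0110 → (1.000,3.814)–(2.000,3.155)
cell (1,4): code 1001 → (2.000,4.588)–(1.000,4.130)
cell (2,3): code 0010 → (2.000,3.155)–(2.571,4.000)
cell (2,4): code 0001 → (2.571,4.000)–(2.000,4.588)
cell (4,2): code 0100 → (4.844,3.000)–(5.000,2.920)
cell (4,3): code 1100 → (4.265,4.000)–(4.844,3.000)
cell (4,4): code 1000 → (5.000,4.425)–(4.265,4.000)
cell (5,2): code 0010 → (5.000,2.920)–(5.100,3.000)
cell (5,3): code 0011 → (5.100,3.000)–(5.470,4.000)
cell (5,4): code 0001 → (5.470,4.000)–(5.000,4.425)
total: 12 segments, chained into 2 closed loop(s), length Σ = 8.520183

segments=12 loops=2 length=8.520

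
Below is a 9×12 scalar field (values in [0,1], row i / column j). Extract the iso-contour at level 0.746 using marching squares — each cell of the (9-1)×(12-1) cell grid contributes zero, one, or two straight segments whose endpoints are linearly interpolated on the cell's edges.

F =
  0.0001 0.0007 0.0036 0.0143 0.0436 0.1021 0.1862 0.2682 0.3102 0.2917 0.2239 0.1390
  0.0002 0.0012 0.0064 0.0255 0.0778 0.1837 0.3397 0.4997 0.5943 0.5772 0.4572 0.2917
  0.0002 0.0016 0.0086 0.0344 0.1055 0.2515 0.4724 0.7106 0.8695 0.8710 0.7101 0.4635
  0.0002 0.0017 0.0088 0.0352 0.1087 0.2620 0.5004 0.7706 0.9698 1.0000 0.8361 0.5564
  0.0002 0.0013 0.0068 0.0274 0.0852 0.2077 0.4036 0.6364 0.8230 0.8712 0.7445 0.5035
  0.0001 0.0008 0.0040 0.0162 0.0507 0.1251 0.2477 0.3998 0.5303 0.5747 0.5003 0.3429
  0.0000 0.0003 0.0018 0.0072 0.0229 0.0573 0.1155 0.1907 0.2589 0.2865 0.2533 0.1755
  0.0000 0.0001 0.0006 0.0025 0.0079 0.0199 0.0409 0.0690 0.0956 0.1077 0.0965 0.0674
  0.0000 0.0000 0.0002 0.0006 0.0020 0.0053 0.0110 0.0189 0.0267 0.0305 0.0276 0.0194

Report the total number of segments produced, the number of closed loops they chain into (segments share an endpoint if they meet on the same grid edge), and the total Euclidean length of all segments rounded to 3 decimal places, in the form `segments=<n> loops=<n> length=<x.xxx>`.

cell (1,7): code 0100 → (1.551,8.000)–(2.000,7.223)
cell (1,8): code 1100 → (1.575,9.000)–(1.551,8.000)
cell (1,9): code 1000 → (2.000,9.777)–(1.575,9.000)
cell (2,6): code 0100 → (2.590,7.000)–(3.000,6.909)
cell (2,7): code 1110 → (2.000,7.223)–(2.590,7.000)
cell (2,9): code 1101 → (2.285,10.000)–(2.000,9.777)
cell (2,10): code 1000 → (3.000,10.322)–(2.285,10.000)
cell (3,6): code 0010 → (3.000,6.909)–(3.183,7.000)
cell (3,7): code 0111 → (3.183,7.000)–(4.000,7.587)
cell (3,9): code 1011 → (4.000,9.988)–(3.984,10.000)
cell (3,10): code 0001 → (3.984,10.000)–(3.000,10.322)
cell (4,7): code 0010 → (4.000,7.587)–(4.263,8.000)
cell (4,8): code 0011 → (4.263,8.000)–(4.422,9.000)
cell (4,9): code 0001 → (4.422,9.000)–(4.000,9.988)
total: 14 segments, chained into 1 closed loop(s), length Σ = 9.822755

segments=14 loops=1 length=9.823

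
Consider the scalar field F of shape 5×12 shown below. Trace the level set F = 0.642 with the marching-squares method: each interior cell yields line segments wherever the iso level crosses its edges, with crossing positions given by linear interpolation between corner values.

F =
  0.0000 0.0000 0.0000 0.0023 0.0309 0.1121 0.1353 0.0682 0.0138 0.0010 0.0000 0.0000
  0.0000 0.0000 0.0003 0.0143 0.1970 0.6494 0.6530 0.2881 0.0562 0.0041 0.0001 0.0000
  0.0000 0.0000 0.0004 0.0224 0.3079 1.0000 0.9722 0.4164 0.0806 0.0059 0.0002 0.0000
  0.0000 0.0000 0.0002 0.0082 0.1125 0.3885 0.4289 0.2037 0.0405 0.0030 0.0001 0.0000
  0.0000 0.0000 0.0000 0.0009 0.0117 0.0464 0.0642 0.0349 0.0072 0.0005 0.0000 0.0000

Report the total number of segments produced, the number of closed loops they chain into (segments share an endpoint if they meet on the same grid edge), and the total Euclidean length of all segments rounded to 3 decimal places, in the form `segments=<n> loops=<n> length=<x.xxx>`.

segments=8 loops=1 length=5.956

cell (0,4): code 0100 → (0.986,5.000)–(1.000,4.984)
cell (0,5): code 1100 → (0.979,6.000)–(0.986,5.000)
cell (0,6): code 1000 → (1.000,6.030)–(0.979,6.000)
cell (1,4): code 0110 → (1.000,4.984)–(2.000,4.483)
cell (1,6): code 1001 → (2.000,6.594)–(1.000,6.030)
cell (2,4): code 0010 → (2.000,4.483)–(2.585,5.000)
cell (2,5): code 0011 → (2.585,5.000)–(2.608,6.000)
cell (2,6): code 0001 → (2.608,6.000)–(2.000,6.594)
total: 8 segments, chained into 1 closed loop(s), length Σ = 5.956169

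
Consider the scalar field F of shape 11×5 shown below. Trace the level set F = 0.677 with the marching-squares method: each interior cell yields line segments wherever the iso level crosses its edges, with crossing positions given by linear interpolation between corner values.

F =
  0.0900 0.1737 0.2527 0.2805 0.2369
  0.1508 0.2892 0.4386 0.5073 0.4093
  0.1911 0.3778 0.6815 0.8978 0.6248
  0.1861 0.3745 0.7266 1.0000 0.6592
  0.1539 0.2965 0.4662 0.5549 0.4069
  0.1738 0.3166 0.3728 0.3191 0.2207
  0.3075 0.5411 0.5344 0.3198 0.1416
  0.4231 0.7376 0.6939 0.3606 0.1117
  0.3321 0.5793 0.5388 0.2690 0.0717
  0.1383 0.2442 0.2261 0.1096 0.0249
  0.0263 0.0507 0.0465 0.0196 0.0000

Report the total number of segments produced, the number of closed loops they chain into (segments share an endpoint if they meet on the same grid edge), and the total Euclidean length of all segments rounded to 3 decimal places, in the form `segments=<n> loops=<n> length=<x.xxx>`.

segments=14 loops=2 length=9.820

cell (1,1): code 0100 → (1.981,2.000)–(2.000,1.985)
cell (1,2): code 1100 → (1.435,3.000)–(1.981,2.000)
cell (1,3): code 1000 → (2.000,3.809)–(1.435,3.000)
cell (2,1): code 0110 → (2.000,1.985)–(3.000,1.859)
cell (2,3): code 1001 → (3.000,3.948)–(2.000,3.809)
cell (3,1): code 0010 → (3.000,1.859)–(3.190,2.000)
cell (3,2): code 0011 → (3.190,2.000)–(3.726,3.000)
cell (3,3): code 0001 → (3.726,3.000)–(3.000,3.948)
cell (6,0): code 0100 → (6.692,1.000)–(7.000,0.807)
cell (6,1): code 1100 → (6.894,2.000)–(6.692,1.000)
cell (6,2): code 1000 → (7.000,2.051)–(6.894,2.000)
cell (7,0): code 0010 → (7.000,0.807)–(7.383,1.000)
cell (7,1): code 0011 → (7.383,1.000)–(7.109,2.000)
cell (7,2): code 0001 → (7.109,2.000)–(7.000,2.051)
total: 14 segments, chained into 2 closed loop(s), length Σ = 9.819646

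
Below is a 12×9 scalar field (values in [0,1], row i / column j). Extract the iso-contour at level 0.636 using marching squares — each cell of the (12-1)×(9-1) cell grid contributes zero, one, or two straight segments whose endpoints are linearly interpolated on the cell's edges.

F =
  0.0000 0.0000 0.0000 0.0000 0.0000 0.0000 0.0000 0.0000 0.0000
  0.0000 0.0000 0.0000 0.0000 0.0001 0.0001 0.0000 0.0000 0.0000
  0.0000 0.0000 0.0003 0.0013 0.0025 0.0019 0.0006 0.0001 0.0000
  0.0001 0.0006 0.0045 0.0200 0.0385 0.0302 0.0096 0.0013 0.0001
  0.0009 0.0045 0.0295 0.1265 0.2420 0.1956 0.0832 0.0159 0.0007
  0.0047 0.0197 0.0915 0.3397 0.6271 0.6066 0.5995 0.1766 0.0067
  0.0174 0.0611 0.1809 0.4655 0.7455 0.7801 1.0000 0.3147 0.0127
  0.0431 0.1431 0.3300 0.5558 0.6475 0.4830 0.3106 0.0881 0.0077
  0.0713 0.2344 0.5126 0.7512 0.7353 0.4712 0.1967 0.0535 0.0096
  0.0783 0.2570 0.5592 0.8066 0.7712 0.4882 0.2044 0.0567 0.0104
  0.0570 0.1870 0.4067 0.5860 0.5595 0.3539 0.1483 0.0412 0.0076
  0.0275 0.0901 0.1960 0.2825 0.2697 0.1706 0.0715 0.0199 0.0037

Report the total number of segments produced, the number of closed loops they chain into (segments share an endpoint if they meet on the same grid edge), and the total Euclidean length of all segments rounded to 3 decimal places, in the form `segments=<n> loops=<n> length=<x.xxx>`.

segments=16 loops=1 length=15.555

cell (5,3): code 0100 → (5.075,4.000)–(6.000,3.609)
cell (5,4): code 1100 → (5.169,5.000)–(5.075,4.000)
cell (5,5): code 1100 → (5.091,6.000)–(5.169,5.000)
cell (5,6): code 1000 → (6.000,6.531)–(5.091,6.000)
cell (6,3): code 0110 → (6.000,3.609)–(7.000,3.875)
cell (6,4): code 1011 → (7.000,4.070)–(6.485,5.000)
cell (6,5): code 0011 → (6.485,5.000)–(6.528,6.000)
cell (6,6): code 0001 → (6.528,6.000)–(6.000,6.531)
cell (7,2): code 0100 → (7.410,3.000)–(8.000,2.517)
cell (7,3): code 1110 → (7.000,3.875)–(7.410,3.000)
cell (7,4): code 1001 → (8.000,4.376)–(7.000,4.070)
cell (8,2): code 0110 → (8.000,2.517)–(9.000,2.310)
cell (8,4): code 1001 → (9.000,4.478)–(8.000,4.376)
cell (9,2): code 0010 → (9.000,2.310)–(9.773,3.000)
cell (9,3): code 0011 → (9.773,3.000)–(9.639,4.000)
cell (9,4): code 0001 → (9.639,4.000)–(9.000,4.478)
total: 16 segments, chained into 1 closed loop(s), length Σ = 15.554963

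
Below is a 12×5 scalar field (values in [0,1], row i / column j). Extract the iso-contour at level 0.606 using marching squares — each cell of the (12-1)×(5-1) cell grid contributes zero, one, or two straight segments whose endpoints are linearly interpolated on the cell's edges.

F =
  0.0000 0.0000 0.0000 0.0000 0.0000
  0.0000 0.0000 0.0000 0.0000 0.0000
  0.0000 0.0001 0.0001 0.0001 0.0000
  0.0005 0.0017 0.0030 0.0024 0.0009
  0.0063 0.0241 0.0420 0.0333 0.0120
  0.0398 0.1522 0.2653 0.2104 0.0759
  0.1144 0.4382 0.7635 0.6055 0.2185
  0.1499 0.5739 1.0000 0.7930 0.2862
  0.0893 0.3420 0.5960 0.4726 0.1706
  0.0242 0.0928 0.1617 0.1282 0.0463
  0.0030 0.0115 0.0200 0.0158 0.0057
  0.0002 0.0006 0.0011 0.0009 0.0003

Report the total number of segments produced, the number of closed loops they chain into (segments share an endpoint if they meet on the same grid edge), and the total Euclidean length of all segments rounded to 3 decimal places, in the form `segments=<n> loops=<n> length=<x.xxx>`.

cell (5,1): code 0100 → (5.684,2.000)–(6.000,1.516)
cell (5,2): code 1000 → (6.000,2.997)–(5.684,2.000)
cell (6,1): code 0110 → (6.000,1.516)–(7.000,1.075)
cell (6,2): code 1101 → (6.003,3.000)–(6.000,2.997)
cell (6,3): code 1000 → (7.000,3.369)–(6.003,3.000)
cell (7,1): code 0010 → (7.000,1.075)–(7.975,2.000)
cell (7,2): code 0011 → (7.975,2.000)–(7.584,3.000)
cell (7,3): code 0001 → (7.584,3.000)–(7.000,3.369)
total: 8 segments, chained into 1 closed loop(s), length Σ = 6.892624

segments=8 loops=1 length=6.893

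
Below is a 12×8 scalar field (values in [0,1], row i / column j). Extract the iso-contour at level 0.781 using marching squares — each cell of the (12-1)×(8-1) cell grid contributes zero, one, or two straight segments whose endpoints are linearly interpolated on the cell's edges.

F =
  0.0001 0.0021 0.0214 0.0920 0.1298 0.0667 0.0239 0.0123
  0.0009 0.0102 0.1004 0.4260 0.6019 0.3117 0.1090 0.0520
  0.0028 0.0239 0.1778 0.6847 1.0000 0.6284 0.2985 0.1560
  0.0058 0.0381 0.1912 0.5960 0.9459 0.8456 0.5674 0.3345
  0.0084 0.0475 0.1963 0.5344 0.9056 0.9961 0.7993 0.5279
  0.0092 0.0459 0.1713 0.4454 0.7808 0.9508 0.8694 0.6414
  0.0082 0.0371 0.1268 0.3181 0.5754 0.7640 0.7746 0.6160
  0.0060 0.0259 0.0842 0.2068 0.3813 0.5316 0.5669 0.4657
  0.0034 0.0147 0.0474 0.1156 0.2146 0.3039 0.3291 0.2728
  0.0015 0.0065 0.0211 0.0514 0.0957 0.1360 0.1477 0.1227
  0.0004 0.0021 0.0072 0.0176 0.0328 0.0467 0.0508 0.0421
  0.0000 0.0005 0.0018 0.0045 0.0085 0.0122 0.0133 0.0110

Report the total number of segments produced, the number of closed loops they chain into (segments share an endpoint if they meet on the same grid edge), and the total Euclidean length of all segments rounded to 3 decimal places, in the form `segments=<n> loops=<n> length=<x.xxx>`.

segments=14 loops=1 length=11.686

cell (1,3): code 0100 → (1.450,4.000)–(2.000,3.305)
cell (1,4): code 1000 → (2.000,4.589)–(1.450,4.000)
cell (2,3): code 0110 → (2.000,3.305)–(3.000,3.529)
cell (2,4): code 1101 → (2.703,5.000)–(2.000,4.589)
cell (2,5): code 1000 → (3.000,5.232)–(2.703,5.000)
cell (3,3): code 0110 → (3.000,3.529)–(4.000,3.664)
cell (3,5): code 1101 → (3.921,6.000)–(3.000,5.232)
cell (3,6): code 1000 → (4.000,6.067)–(3.921,6.000)
cell (4,3): code 0010 → (4.000,3.664)–(4.998,4.000)
cell (4,4): code 0111 → (4.998,4.000)–(5.000,4.001)
cell (4,6): code 1001 → (5.000,6.388)–(4.000,6.067)
cell (5,4): code 0010 → (5.000,4.001)–(5.909,5.000)
cell (5,5): code 0011 → (5.909,5.000)–(5.932,6.000)
cell (5,6): code 0001 → (5.932,6.000)–(5.000,6.388)
total: 14 segments, chained into 1 closed loop(s), length Σ = 11.686087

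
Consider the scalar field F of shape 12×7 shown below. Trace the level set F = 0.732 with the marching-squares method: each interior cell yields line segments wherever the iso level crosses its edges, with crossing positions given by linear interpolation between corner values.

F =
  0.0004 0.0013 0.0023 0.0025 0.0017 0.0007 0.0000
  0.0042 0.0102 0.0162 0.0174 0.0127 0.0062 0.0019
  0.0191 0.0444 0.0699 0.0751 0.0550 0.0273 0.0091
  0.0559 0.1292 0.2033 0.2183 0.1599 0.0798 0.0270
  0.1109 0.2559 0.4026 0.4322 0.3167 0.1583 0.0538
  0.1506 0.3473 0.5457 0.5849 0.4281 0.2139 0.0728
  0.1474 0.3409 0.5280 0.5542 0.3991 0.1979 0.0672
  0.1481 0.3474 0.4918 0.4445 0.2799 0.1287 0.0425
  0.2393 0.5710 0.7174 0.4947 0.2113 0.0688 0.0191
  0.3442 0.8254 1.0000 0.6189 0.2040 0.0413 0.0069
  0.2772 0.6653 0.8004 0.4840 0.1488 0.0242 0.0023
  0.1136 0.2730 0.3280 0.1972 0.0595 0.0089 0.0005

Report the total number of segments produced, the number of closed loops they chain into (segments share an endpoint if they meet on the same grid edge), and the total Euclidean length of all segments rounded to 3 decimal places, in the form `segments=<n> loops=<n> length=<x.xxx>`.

segments=8 loops=1 length=5.912

cell (8,0): code 0100 → (8.633,1.000)–(9.000,0.806)
cell (8,1): code 1100 → (8.052,2.000)–(8.633,1.000)
cell (8,2): code 1000 → (9.000,2.703)–(8.052,2.000)
cell (9,0): code 0010 → (9.000,0.806)–(9.583,1.000)
cell (9,1): code 0111 → (9.583,1.000)–(10.000,1.494)
cell (9,2): code 1001 → (10.000,2.216)–(9.000,2.703)
cell (10,1): code 0010 → (10.000,1.494)–(10.145,2.000)
cell (10,2): code 0001 → (10.145,2.000)–(10.000,2.216)
total: 8 segments, chained into 1 closed loop(s), length Σ = 5.912450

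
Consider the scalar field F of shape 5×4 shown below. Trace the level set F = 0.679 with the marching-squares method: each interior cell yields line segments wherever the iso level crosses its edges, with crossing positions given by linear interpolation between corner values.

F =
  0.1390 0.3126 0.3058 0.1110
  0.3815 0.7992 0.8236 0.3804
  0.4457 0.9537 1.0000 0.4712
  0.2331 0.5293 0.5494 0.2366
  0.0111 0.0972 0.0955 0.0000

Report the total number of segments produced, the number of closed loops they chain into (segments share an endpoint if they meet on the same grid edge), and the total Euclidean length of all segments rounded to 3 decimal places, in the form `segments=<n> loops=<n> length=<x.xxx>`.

segments=8 loops=1 length=6.661

cell (0,0): code 0100 → (0.753,1.000)–(1.000,0.712)
cell (0,1): code 1100 → (0.721,2.000)–(0.753,1.000)
cell (0,2): code 1000 → (1.000,2.326)–(0.721,2.000)
cell (1,0): code 0110 → (1.000,0.712)–(2.000,0.459)
cell (1,2): code 1001 → (2.000,2.607)–(1.000,2.326)
cell (2,0): code 0010 → (2.000,0.459)–(2.647,1.000)
cell (2,1): code 0011 → (2.647,1.000)–(2.712,2.000)
cell (2,2): code 0001 → (2.712,2.000)–(2.000,2.607)
total: 8 segments, chained into 1 closed loop(s), length Σ = 6.660876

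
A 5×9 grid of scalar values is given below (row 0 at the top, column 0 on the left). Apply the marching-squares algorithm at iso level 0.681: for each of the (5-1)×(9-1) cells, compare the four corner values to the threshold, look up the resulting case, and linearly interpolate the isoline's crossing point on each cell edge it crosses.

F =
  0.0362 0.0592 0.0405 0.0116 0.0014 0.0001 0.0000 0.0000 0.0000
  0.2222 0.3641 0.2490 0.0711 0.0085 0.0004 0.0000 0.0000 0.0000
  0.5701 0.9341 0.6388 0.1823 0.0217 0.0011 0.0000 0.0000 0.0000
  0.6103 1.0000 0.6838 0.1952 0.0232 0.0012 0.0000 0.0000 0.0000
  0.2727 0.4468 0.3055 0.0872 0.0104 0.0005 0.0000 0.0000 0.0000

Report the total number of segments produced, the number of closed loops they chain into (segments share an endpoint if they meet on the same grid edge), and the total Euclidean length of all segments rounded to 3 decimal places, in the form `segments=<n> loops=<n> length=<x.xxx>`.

cell (1,0): code 0100 → (1.556,1.000)–(2.000,0.305)
cell (1,1): code 1000 → (2.000,1.857)–(1.556,1.000)
cell (2,0): code 0110 → (2.000,0.305)–(3.000,0.181)
cell (2,1): code 1101 → (2.938,2.000)–(2.000,1.857)
cell (2,2): code 1000 → (3.000,2.006)–(2.938,2.000)
cell (3,0): code 0010 → (3.000,0.181)–(3.577,1.000)
cell (3,1): code 0011 → (3.577,1.000)–(3.007,2.000)
cell (3,2): code 0001 → (3.007,2.000)–(3.000,2.006)
total: 8 segments, chained into 1 closed loop(s), length Σ = 5.970281

segments=8 loops=1 length=5.970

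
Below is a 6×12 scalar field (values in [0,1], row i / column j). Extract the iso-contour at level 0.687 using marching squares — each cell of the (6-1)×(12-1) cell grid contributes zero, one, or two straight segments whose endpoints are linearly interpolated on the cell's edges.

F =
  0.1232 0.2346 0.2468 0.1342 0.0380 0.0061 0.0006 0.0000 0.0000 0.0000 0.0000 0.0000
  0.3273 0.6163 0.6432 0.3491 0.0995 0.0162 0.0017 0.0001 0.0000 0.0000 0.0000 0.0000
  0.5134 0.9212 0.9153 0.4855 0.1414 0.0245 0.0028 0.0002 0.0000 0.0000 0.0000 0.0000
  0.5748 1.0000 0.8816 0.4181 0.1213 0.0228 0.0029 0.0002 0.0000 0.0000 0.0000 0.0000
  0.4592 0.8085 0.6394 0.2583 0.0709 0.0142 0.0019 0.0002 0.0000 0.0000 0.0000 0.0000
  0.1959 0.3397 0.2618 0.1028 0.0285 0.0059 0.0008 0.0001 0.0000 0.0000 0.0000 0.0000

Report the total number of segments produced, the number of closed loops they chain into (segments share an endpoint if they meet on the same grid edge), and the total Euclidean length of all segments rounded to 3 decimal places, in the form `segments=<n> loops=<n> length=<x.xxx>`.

cell (1,0): code 0100 → (1.232,1.000)–(2.000,0.426)
cell (1,1): code 1100 → (1.161,2.000)–(1.232,1.000)
cell (1,2): code 1000 → (2.000,2.531)–(1.161,2.000)
cell (2,0): code 0110 → (2.000,0.426)–(3.000,0.264)
cell (2,2): code 1001 → (3.000,2.420)–(2.000,2.531)
cell (3,0): code 0110 → (3.000,0.264)–(4.000,0.652)
cell (3,1): code 1011 → (4.000,1.719)–(3.803,2.000)
cell (3,2): code 0001 → (3.803,2.000)–(3.000,2.420)
cell (4,0): code 0010 → (4.000,0.652)–(4.259,1.000)
cell (4,1): code 0001 → (4.259,1.000)–(4.000,1.719)
total: 10 segments, chained into 1 closed loop(s), length Σ = 8.494010

segments=10 loops=1 length=8.494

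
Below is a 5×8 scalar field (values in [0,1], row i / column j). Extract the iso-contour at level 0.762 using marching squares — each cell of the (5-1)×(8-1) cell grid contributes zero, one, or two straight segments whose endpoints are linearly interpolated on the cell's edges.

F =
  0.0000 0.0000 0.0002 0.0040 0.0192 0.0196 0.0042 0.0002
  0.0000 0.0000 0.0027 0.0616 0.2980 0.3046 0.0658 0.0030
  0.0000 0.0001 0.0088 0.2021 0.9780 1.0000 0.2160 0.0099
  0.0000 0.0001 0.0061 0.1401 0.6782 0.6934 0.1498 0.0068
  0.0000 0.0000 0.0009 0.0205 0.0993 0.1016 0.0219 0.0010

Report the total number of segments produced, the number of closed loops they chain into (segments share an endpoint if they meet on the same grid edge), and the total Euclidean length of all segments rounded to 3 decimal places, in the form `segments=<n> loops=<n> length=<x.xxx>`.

segments=6 loops=1 length=4.488

cell (1,3): code 0100 → (1.682,4.000)–(2.000,3.722)
cell (1,4): code 1100 → (1.658,5.000)–(1.682,4.000)
cell (1,5): code 1000 → (2.000,5.304)–(1.658,5.000)
cell (2,3): code 0010 → (2.000,3.722)–(2.720,4.000)
cell (2,4): code 0011 → (2.720,4.000)–(2.776,5.000)
cell (2,5): code 0001 → (2.776,5.000)–(2.000,5.304)
total: 6 segments, chained into 1 closed loop(s), length Σ = 4.487608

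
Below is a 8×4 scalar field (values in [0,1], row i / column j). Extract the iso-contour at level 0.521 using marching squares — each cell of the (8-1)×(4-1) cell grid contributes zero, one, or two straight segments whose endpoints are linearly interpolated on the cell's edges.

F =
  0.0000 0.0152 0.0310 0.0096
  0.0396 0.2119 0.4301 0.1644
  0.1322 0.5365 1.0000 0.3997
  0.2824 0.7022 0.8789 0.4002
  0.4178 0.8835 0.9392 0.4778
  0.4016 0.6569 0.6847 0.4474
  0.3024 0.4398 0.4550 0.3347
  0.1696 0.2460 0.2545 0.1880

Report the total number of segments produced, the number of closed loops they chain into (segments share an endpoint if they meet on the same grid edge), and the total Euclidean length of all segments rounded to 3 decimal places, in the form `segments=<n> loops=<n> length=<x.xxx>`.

segments=12 loops=1 length=11.513

cell (1,0): code 0100 → (1.952,1.000)–(2.000,0.962)
cell (1,1): code 1100 → (1.160,2.000)–(1.952,1.000)
cell (1,2): code 1000 → (2.000,2.798)–(1.160,2.000)
cell (2,0): code 0110 → (2.000,0.962)–(3.000,0.568)
cell (2,2): code 1001 → (3.000,2.748)–(2.000,2.798)
cell (3,0): code 0110 → (3.000,0.568)–(4.000,0.222)
cell (3,2): code 1001 → (4.000,2.906)–(3.000,2.748)
cell (4,0): code 0110 → (4.000,0.222)–(5.000,0.468)
cell (4,2): code 1001 → (5.000,2.690)–(4.000,2.906)
cell (5,0): code 0010 → (5.000,0.468)–(5.626,1.000)
cell (5,1): code 0011 → (5.626,1.000)–(5.713,2.000)
cell (5,2): code 0001 → (5.713,2.000)–(5.000,2.690)
total: 12 segments, chained into 1 closed loop(s), length Σ = 11.513366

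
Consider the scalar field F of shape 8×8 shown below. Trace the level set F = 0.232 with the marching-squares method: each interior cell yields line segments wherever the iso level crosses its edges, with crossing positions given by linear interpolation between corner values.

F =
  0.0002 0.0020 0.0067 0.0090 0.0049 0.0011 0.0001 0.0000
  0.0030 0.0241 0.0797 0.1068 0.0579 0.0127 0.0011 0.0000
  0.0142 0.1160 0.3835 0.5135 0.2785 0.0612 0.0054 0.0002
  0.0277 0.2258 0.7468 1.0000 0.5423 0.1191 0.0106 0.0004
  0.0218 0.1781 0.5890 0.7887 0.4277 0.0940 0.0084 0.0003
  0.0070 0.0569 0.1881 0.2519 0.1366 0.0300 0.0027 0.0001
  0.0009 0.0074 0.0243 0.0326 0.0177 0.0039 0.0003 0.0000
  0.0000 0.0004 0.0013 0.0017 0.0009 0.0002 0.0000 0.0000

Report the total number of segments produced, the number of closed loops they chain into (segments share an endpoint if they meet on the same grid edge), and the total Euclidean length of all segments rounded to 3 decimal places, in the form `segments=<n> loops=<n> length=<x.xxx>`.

cell (1,1): code 0100 → (1.501,2.000)–(2.000,1.434)
cell (1,2): code 1100 → (1.308,3.000)–(1.501,2.000)
cell (1,3): code 1100 → (1.789,4.000)–(1.308,3.000)
cell (1,4): code 1000 → (2.000,4.214)–(1.789,4.000)
cell (2,1): code 0110 → (2.000,1.434)–(3.000,1.012)
cell (2,4): code 1001 → (3.000,4.733)–(2.000,4.214)
cell (3,1): code 0110 → (3.000,1.012)–(4.000,1.131)
cell (3,4): code 1001 → (4.000,4.586)–(3.000,4.733)
cell (4,1): code 0010 → (4.000,1.131)–(4.890,2.000)
cell (4,2): code 0111 → (4.890,2.000)–(5.000,2.688)
cell (4,3): code 1011 → (5.000,3.173)–(4.672,4.000)
cell (4,4): code 0001 → (4.672,4.000)–(4.000,4.586)
cell (5,2): code 0010 → (5.000,2.688)–(5.091,3.000)
cell (5,3): code 0001 → (5.091,3.000)–(5.000,3.173)
total: 14 segments, chained into 1 closed loop(s), length Σ = 11.656000

segments=14 loops=1 length=11.656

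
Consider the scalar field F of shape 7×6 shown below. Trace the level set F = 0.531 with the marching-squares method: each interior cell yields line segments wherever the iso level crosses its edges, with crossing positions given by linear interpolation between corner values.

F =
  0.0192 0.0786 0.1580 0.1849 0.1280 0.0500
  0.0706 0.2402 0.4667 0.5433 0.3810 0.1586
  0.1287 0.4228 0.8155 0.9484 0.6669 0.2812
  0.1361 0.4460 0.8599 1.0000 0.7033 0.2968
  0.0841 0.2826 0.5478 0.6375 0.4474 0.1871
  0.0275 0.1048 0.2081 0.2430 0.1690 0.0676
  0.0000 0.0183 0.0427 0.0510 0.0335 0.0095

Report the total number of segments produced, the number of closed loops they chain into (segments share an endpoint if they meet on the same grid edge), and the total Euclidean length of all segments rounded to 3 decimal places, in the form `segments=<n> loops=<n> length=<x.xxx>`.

segments=14 loops=1 length=10.166

cell (0,2): code 0100 → (0.966,3.000)–(1.000,2.839)
cell (0,3): code 1000 → (1.000,3.076)–(0.966,3.000)
cell (1,1): code 0100 → (1.184,2.000)–(2.000,1.276)
cell (1,2): code 1110 → (1.000,2.839)–(1.184,2.000)
cell (1,3): code 1101 → (1.525,4.000)–(1.000,3.076)
cell (1,4): code 1000 → (2.000,4.352)–(1.525,4.000)
cell (2,1): code 0110 → (2.000,1.276)–(3.000,1.205)
cell (2,4): code 1001 → (3.000,4.424)–(2.000,4.352)
cell (3,1): code 0110 → (3.000,1.205)–(4.000,1.937)
cell (3,3): code 1011 → (4.000,3.560)–(3.673,4.000)
cell (3,4): code 0001 → (3.673,4.000)–(3.000,4.424)
cell (4,1): code 0010 → (4.000,1.937)–(4.049,2.000)
cell (4,2): code 0011 → (4.049,2.000)–(4.270,3.000)
cell (4,3): code 0001 → (4.270,3.000)–(4.000,3.560)
total: 14 segments, chained into 1 closed loop(s), length Σ = 10.165805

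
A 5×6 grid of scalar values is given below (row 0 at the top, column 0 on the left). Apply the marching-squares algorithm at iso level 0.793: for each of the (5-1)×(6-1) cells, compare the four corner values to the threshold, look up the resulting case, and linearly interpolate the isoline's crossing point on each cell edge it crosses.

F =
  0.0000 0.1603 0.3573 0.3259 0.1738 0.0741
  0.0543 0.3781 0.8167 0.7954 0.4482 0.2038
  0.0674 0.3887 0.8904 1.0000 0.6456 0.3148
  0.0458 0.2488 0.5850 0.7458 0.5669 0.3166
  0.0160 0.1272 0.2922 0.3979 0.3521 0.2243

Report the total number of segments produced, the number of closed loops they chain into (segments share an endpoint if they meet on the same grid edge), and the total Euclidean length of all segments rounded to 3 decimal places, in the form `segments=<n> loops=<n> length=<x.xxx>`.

cell (0,1): code 0100 → (0.948,2.000)–(1.000,1.946)
cell (0,2): code 1100 → (0.995,3.000)–(0.948,2.000)
cell (0,3): code 1000 → (1.000,3.007)–(0.995,3.000)
cell (1,1): code 0110 → (1.000,1.946)–(2.000,1.806)
cell (1,3): code 1001 → (2.000,3.584)–(1.000,3.007)
cell (2,1): code 0010 → (2.000,1.806)–(2.319,2.000)
cell (2,2): code 0011 → (2.319,2.000)–(2.814,3.000)
cell (2,3): code 0001 → (2.814,3.000)–(2.000,3.584)
total: 8 segments, chained into 1 closed loop(s), length Σ = 5.740248

segments=8 loops=1 length=5.740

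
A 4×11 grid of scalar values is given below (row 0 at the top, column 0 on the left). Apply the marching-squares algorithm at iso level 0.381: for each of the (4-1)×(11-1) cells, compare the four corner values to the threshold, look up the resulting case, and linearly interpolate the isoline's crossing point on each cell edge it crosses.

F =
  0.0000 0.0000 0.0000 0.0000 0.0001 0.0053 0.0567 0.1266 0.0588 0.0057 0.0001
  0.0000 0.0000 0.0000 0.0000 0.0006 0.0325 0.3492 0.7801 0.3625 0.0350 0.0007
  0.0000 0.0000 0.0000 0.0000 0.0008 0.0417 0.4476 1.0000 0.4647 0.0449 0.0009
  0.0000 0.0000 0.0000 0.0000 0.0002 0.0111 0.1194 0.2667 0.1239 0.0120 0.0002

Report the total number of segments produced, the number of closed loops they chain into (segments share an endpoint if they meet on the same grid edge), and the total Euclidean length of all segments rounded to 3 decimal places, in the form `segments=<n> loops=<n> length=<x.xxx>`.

segments=10 loops=1 length=7.231

cell (0,6): code 0100 → (0.389,7.000)–(1.000,6.074)
cell (0,7): code 1000 → (1.000,7.956)–(0.389,7.000)
cell (1,5): code 0100 → (1.323,6.000)–(2.000,5.836)
cell (1,6): code 1110 → (1.000,6.074)–(1.323,6.000)
cell (1,7): code 1101 → (1.181,8.000)–(1.000,7.956)
cell (1,8): code 1000 → (2.000,8.199)–(1.181,8.000)
cell (2,5): code 0010 → (2.000,5.836)–(2.203,6.000)
cell (2,6): code 0011 → (2.203,6.000)–(2.844,7.000)
cell (2,7): code 0011 → (2.844,7.000)–(2.246,8.000)
cell (2,8): code 0001 → (2.246,8.000)–(2.000,8.199)
total: 10 segments, chained into 1 closed loop(s), length Σ = 7.231425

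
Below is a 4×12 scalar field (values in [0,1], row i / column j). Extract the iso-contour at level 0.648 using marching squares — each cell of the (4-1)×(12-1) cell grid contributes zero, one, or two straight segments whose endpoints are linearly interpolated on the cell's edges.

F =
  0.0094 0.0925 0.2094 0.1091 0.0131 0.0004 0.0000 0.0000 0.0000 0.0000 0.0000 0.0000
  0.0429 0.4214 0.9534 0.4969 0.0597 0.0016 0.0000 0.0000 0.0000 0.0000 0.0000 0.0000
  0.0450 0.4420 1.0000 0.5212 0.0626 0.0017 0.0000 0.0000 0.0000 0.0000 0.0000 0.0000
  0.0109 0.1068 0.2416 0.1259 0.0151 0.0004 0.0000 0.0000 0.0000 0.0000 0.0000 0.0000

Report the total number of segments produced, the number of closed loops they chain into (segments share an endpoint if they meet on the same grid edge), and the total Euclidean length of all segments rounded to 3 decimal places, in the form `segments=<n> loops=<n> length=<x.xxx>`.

cell (0,1): code 0100 → (0.590,2.000)–(1.000,1.426)
cell (0,2): code 1000 → (1.000,2.669)–(0.590,2.000)
cell (1,1): code 0110 → (1.000,1.426)–(2.000,1.369)
cell (1,2): code 1001 → (2.000,2.735)–(1.000,2.669)
cell (2,1): code 0010 → (2.000,1.369)–(2.464,2.000)
cell (2,2): code 0001 → (2.464,2.000)–(2.000,2.735)
total: 6 segments, chained into 1 closed loop(s), length Σ = 5.147011

segments=6 loops=1 length=5.147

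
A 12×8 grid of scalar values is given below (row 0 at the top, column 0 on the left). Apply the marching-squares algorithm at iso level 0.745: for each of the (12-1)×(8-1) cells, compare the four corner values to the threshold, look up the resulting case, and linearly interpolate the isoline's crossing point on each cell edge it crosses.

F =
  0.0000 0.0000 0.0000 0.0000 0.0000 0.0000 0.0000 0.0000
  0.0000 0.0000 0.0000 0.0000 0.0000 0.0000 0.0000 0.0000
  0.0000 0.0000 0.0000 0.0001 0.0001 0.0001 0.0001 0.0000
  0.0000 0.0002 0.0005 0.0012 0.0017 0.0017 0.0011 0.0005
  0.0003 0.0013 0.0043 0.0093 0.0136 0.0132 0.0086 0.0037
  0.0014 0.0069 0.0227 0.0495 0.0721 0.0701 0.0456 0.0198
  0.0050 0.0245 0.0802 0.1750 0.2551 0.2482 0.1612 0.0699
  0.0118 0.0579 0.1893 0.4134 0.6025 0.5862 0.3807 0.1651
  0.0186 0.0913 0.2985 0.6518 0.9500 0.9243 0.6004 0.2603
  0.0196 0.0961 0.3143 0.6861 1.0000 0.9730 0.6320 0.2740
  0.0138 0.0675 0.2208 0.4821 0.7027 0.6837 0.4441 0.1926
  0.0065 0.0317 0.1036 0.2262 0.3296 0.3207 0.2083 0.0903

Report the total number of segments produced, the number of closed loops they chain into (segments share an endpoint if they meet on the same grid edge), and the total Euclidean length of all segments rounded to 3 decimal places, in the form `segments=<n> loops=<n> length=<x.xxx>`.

cell (7,3): code 0100 → (7.410,4.000)–(8.000,3.313)
cell (7,4): code 1100 → (7.470,5.000)–(7.410,4.000)
cell (7,5): code 1000 → (8.000,5.554)–(7.470,5.000)
cell (8,3): code 0110 → (8.000,3.313)–(9.000,3.188)
cell (8,5): code 1001 → (9.000,5.669)–(8.000,5.554)
cell (9,3): code 0010 → (9.000,3.188)–(9.858,4.000)
cell (9,4): code 0011 → (9.858,4.000)–(9.788,5.000)
cell (9,5): code 0001 → (9.788,5.000)–(9.000,5.669)
total: 8 segments, chained into 1 closed loop(s), length Σ = 7.905921

segments=8 loops=1 length=7.906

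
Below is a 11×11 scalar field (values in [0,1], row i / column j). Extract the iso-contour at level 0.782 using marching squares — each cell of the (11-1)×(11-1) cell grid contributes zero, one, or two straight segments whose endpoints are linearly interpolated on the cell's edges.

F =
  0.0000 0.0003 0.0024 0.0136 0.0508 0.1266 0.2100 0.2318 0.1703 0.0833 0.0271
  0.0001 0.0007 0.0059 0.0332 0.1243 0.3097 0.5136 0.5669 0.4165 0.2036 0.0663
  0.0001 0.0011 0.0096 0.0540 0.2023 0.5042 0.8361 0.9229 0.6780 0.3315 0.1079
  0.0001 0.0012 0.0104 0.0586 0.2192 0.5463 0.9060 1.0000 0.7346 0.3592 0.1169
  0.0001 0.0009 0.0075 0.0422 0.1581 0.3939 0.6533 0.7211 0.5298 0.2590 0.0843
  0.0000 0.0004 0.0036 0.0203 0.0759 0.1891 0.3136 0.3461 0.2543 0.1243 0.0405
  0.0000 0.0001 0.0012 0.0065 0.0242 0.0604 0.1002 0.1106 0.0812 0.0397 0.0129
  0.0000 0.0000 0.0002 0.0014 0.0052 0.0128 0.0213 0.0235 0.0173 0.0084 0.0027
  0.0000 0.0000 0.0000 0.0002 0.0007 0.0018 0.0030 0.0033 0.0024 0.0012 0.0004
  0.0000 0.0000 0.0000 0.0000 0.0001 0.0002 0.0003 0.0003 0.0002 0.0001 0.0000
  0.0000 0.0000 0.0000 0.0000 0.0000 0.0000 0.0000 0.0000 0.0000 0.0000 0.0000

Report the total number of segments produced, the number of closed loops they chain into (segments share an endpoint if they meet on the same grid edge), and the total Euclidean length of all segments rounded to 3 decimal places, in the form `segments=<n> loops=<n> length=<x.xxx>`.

segments=8 loops=1 length=6.779

cell (1,5): code 0100 → (1.832,6.000)–(2.000,5.837)
cell (1,6): code 1100 → (1.604,7.000)–(1.832,6.000)
cell (1,7): code 1000 → (2.000,7.575)–(1.604,7.000)
cell (2,5): code 0110 → (2.000,5.837)–(3.000,5.655)
cell (2,7): code 1001 → (3.000,7.821)–(2.000,7.575)
cell (3,5): code 0010 → (3.000,5.655)–(3.491,6.000)
cell (3,6): code 0011 → (3.491,6.000)–(3.782,7.000)
cell (3,7): code 0001 → (3.782,7.000)–(3.000,7.821)
total: 8 segments, chained into 1 closed loop(s), length Σ = 6.779131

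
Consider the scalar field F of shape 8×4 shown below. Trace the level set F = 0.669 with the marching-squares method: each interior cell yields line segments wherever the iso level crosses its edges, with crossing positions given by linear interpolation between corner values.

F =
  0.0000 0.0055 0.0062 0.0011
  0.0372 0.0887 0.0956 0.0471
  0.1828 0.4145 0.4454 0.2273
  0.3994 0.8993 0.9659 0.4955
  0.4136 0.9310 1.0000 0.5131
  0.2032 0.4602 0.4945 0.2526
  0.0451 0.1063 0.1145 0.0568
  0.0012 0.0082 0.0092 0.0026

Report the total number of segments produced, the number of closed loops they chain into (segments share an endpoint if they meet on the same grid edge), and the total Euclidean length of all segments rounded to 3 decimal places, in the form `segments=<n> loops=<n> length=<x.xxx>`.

segments=8 loops=1 length=7.220

cell (2,0): code 0100 → (2.525,1.000)–(3.000,0.539)
cell (2,1): code 1100 → (2.430,2.000)–(2.525,1.000)
cell (2,2): code 1000 → (3.000,2.631)–(2.430,2.000)
cell (3,0): code 0110 → (3.000,0.539)–(4.000,0.494)
cell (3,2): code 1001 → (4.000,2.680)–(3.000,2.631)
cell (4,0): code 0010 → (4.000,0.494)–(4.556,1.000)
cell (4,1): code 0011 → (4.556,1.000)–(4.655,2.000)
cell (4,2): code 0001 → (4.655,2.000)–(4.000,2.680)
total: 8 segments, chained into 1 closed loop(s), length Σ = 7.220333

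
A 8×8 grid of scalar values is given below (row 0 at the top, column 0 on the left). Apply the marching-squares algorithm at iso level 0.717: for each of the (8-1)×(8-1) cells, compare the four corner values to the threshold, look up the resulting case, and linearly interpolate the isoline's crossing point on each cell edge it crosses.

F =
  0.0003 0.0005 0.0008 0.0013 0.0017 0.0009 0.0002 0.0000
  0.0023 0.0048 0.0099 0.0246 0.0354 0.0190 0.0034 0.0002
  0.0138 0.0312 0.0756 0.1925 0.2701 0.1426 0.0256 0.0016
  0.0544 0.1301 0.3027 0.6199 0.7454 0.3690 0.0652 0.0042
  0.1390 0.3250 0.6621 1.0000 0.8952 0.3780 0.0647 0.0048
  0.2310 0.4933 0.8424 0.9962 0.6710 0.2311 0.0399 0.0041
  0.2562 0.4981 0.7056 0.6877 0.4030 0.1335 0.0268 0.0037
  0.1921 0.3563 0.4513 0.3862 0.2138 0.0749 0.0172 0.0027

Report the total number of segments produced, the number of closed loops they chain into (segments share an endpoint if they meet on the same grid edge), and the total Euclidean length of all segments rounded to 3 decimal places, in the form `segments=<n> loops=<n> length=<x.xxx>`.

segments=12 loops=1 length=8.777

cell (2,3): code 0100 → (2.940,4.000)–(3.000,3.774)
cell (2,4): code 1000 → (3.000,4.075)–(2.940,4.000)
cell (3,2): code 0100 → (3.255,3.000)–(4.000,2.162)
cell (3,3): code 1110 → (3.000,3.774)–(3.255,3.000)
cell (3,4): code 1001 → (4.000,4.345)–(3.000,4.075)
cell (4,1): code 0100 → (4.304,2.000)–(5.000,1.641)
cell (4,2): code 1110 → (4.000,2.162)–(4.304,2.000)
cell (4,3): code 1011 → (5.000,3.859)–(4.795,4.000)
cell (4,4): code 0001 → (4.795,4.000)–(4.000,4.345)
cell (5,1): code 0010 → (5.000,1.641)–(5.917,2.000)
cell (5,2): code 0011 → (5.917,2.000)–(5.905,3.000)
cell (5,3): code 0001 → (5.905,3.000)–(5.000,3.859)
total: 12 segments, chained into 1 closed loop(s), length Σ = 8.776768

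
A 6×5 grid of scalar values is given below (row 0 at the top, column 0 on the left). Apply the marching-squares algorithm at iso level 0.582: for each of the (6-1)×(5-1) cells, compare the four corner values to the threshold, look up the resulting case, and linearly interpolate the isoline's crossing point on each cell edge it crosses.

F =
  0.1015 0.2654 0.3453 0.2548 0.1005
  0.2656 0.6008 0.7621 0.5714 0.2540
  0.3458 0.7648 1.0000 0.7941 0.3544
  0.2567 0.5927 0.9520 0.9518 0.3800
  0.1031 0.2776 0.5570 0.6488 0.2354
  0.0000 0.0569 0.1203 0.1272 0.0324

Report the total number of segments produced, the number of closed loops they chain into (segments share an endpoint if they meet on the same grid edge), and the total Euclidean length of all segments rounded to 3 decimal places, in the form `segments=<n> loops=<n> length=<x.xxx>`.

segments=14 loops=1 length=10.219

cell (0,0): code 0100 → (0.944,1.000)–(1.000,0.944)
cell (0,1): code 1100 → (0.568,2.000)–(0.944,1.000)
cell (0,2): code 1000 → (1.000,2.944)–(0.568,2.000)
cell (1,0): code 0110 → (1.000,0.944)–(2.000,0.564)
cell (1,2): code 1101 → (1.048,3.000)–(1.000,2.944)
cell (1,3): code 1000 → (2.000,3.482)–(1.048,3.000)
cell (2,0): code 0110 → (2.000,0.564)–(3.000,0.968)
cell (2,3): code 1001 → (3.000,3.647)–(2.000,3.482)
cell (3,0): code 0010 → (3.000,0.968)–(3.034,1.000)
cell (3,1): code 0011 → (3.034,1.000)–(3.937,2.000)
cell (3,2): code 0111 → (3.937,2.000)–(4.000,2.272)
cell (3,3): code 1001 → (4.000,3.162)–(3.000,3.647)
cell (4,2): code 0010 → (4.000,2.272)–(4.128,3.000)
cell (4,3): code 0001 → (4.128,3.000)–(4.000,3.162)
total: 14 segments, chained into 1 closed loop(s), length Σ = 10.218797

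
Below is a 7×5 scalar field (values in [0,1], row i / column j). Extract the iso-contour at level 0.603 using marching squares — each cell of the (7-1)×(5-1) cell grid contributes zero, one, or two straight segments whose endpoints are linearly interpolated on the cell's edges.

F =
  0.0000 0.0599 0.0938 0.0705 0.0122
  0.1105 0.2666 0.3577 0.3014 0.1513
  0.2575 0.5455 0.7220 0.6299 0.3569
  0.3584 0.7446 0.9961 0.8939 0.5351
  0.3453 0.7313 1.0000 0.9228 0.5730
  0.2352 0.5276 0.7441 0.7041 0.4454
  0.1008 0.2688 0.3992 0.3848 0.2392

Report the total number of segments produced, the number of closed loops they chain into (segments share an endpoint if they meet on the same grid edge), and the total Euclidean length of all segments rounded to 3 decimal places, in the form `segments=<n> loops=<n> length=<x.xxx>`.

cell (1,1): code 0100 → (1.673,2.000)–(2.000,1.326)
cell (1,2): code 1100 → (1.918,3.000)–(1.673,2.000)
cell (1,3): code 1000 → (2.000,3.099)–(1.918,3.000)
cell (2,0): code 0100 → (2.289,1.000)–(3.000,0.633)
cell (2,1): code 1110 → (2.000,1.326)–(2.289,1.000)
cell (2,3): code 1001 → (3.000,3.811)–(2.000,3.099)
cell (3,0): code 0110 → (3.000,0.633)–(4.000,0.668)
cell (3,3): code 1001 → (4.000,3.914)–(3.000,3.811)
cell (4,0): code 0010 → (4.000,0.668)–(4.630,1.000)
cell (4,1): code 0111 → (4.630,1.000)–(5.000,1.348)
cell (4,3): code 1001 → (5.000,3.391)–(4.000,3.914)
cell (5,1): code 0010 → (5.000,1.348)–(5.409,2.000)
cell (5,2): code 0011 → (5.409,2.000)–(5.317,3.000)
cell (5,3): code 0001 → (5.317,3.000)–(5.000,3.391)
total: 14 segments, chained into 1 closed loop(s), length Σ = 11.001810

segments=14 loops=1 length=11.002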